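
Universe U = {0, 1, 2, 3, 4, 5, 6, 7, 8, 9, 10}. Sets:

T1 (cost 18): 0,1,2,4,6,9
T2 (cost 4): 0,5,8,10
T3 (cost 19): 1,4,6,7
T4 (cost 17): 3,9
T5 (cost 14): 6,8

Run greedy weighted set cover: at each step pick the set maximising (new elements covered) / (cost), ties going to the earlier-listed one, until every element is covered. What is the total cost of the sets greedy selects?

Pick 1: T2 adds 4 new (0, 5, 8, 10) at cost 4 (ratio 4/4).
Pick 2: T1 adds 5 new (1, 2, 4, 6, 9) at cost 18 (ratio 5/18).
Pick 3: T4 adds 1 new (3) at cost 17 (ratio 1/17).
Pick 4: T3 adds 1 new (7) at cost 19 (ratio 1/19).
Greedy total cost: 4 + 18 + 17 + 19 = 58.

58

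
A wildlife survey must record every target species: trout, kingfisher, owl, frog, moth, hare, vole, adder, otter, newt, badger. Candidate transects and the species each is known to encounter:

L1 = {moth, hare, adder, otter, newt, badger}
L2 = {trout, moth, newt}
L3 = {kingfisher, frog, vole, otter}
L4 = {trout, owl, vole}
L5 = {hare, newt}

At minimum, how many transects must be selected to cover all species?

3

L1, L3, L4 together cover {trout, kingfisher, owl, frog, moth, hare, vole, adder, otter, newt, badger} — every species.
No 2 of the 5 transects cover everything (all 10 pairs fall short), so 3 is minimum.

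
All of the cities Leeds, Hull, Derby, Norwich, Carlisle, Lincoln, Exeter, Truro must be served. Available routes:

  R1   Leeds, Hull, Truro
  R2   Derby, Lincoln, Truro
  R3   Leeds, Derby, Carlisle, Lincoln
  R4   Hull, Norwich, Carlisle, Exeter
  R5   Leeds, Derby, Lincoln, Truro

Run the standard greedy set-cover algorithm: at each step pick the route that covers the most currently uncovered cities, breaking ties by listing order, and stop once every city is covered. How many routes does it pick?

Pick 1: R3 covers 4 new cities (Leeds, Derby, Carlisle, Lincoln).
Pick 2: R4 covers 3 new cities (Hull, Norwich, Exeter).
Pick 3: R1 covers 1 new cities (Truro).
Greedy uses 3 routes. (The true minimum is 2.)

3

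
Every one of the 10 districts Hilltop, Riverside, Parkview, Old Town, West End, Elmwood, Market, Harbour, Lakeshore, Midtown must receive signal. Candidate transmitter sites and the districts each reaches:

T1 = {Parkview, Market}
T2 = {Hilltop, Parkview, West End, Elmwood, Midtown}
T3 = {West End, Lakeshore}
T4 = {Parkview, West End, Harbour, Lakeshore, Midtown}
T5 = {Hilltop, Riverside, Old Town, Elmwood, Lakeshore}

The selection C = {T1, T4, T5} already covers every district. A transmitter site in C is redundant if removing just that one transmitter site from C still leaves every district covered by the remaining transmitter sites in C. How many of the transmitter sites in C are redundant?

0

Drop T1: Market uncovered — not redundant.
Drop T4: West End, Harbour, Midtown uncovered — not redundant.
Drop T5: Hilltop, Riverside, Old Town, Elmwood uncovered — not redundant.
None of the transmitter sites in C is redundant.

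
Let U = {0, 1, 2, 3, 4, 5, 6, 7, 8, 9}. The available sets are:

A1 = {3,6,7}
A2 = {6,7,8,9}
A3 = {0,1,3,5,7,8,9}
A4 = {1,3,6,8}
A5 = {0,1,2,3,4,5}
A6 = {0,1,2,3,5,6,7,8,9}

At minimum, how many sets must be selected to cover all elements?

2

A2, A5 together cover {0, 1, 2, 3, 4, 5, 6, 7, 8, 9} — every element.
No single set contains all 10 elements, so 2 is optimal.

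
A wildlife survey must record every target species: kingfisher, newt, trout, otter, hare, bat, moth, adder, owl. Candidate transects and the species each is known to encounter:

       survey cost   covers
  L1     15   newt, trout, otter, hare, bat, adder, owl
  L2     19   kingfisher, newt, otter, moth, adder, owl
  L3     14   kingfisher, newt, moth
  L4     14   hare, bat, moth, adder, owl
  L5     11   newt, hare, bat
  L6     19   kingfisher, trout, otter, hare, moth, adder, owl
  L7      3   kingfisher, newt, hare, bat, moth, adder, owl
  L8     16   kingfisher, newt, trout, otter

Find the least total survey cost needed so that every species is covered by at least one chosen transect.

L1, L7 cover every species at survey cost 15 + 3 = 18.
Any cover uses at least 2 transects; among all covering selections none totals below 18.

18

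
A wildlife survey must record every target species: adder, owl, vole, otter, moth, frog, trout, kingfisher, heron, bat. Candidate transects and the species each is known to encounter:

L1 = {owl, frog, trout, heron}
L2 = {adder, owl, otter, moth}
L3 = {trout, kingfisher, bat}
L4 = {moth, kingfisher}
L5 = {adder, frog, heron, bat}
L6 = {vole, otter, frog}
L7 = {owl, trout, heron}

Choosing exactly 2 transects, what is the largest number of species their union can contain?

7

Choosing L1, L2 covers {adder, owl, otter, moth, frog, trout, heron} — 7 species.
No choice of 2 transects does better; here vole, kingfisher, bat are left uncovered.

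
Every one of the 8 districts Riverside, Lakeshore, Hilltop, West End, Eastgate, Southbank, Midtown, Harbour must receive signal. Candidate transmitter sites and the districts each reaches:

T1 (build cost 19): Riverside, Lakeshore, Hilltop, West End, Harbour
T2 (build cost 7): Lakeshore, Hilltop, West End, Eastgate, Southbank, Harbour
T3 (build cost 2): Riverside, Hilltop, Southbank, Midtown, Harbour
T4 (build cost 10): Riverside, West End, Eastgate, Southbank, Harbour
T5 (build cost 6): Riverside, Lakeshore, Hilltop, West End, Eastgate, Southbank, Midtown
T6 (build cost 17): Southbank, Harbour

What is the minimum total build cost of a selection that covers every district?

8

T3, T5 cover every district at build cost 2 + 6 = 8.
Any cover uses at least 2 transmitter sites; among all covering selections none totals below 8.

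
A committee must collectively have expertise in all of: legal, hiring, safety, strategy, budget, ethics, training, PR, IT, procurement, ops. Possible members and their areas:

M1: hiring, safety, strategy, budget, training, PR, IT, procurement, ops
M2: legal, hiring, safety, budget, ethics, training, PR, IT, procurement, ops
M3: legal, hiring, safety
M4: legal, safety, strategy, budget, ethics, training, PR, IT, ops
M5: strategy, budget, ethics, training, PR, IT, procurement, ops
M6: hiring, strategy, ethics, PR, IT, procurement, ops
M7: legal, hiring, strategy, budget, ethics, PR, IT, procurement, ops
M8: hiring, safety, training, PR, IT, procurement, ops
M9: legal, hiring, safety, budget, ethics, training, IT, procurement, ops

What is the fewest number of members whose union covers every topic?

M1, M2 together cover {legal, hiring, safety, strategy, budget, ethics, training, PR, IT, procurement, ops} — every topic.
No single member contains all 11 topics, so 2 is optimal.

2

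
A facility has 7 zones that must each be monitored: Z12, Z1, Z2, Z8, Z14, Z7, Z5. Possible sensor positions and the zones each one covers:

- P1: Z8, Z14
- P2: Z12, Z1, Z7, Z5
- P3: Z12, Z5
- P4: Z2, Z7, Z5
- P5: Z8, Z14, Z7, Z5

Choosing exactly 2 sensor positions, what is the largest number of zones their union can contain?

6

Choosing P1, P2 covers {Z12, Z1, Z8, Z14, Z7, Z5} — 6 zones.
No choice of 2 sensor positions does better; here Z2 is left uncovered.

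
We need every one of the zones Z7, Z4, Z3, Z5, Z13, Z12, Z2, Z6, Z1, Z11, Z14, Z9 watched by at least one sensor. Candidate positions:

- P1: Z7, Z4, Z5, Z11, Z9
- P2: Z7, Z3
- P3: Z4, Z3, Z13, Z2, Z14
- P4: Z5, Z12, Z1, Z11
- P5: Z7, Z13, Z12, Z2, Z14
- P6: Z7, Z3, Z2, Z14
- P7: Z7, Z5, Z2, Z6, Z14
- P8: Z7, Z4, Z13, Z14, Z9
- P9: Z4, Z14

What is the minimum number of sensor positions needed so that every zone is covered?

4

P1, P3, P4, P7 together cover {Z7, Z4, Z3, Z5, Z13, Z12, Z2, Z6, Z1, Z11, Z14, Z9} — every zone.
No 3 of the 9 sensor positions cover everything (all 84 triples fall short), so 4 is minimum.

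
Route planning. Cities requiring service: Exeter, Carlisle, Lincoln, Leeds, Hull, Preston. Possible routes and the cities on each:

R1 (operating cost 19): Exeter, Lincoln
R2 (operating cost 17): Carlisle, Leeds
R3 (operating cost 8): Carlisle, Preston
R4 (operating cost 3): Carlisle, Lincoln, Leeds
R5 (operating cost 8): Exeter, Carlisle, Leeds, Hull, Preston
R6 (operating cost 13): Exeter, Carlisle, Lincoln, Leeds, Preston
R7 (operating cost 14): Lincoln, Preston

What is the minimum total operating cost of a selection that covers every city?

11

R4, R5 cover every city at operating cost 3 + 8 = 11.
Any cover uses at least 2 routes; among all covering selections none totals below 11.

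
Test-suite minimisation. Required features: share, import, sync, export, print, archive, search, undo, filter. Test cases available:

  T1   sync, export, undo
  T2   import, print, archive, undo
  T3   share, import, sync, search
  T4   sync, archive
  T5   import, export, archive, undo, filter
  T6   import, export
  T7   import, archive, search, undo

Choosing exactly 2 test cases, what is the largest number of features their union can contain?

8

Choosing T3, T5 covers {share, import, sync, export, archive, search, undo, filter} — 8 features.
No choice of 2 test cases does better; here print is left uncovered.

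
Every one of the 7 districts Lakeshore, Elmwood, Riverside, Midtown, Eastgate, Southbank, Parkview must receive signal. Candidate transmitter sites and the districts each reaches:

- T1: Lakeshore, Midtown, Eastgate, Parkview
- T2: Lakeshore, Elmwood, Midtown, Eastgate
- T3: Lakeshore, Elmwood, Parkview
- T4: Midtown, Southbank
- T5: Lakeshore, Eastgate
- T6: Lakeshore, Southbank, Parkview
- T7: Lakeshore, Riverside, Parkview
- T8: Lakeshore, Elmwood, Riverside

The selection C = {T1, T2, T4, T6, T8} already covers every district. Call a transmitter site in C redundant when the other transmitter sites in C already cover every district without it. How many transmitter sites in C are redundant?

Drop T1: the rest still cover every district — redundant.
Drop T2: the rest still cover every district — redundant.
Drop T4: the rest still cover every district — redundant.
Drop T6: the rest still cover every district — redundant.
Drop T8: Riverside uncovered — not redundant.
4 redundant: T1, T2, T4, T6.

4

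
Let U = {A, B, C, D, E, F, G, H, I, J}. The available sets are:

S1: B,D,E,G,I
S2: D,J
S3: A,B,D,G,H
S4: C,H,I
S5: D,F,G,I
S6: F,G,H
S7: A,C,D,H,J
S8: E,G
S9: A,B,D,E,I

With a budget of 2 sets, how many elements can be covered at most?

9

Choosing S1, S7 covers {A, B, C, D, E, G, H, I, J} — 9 elements.
No choice of 2 sets does better; here F is left uncovered.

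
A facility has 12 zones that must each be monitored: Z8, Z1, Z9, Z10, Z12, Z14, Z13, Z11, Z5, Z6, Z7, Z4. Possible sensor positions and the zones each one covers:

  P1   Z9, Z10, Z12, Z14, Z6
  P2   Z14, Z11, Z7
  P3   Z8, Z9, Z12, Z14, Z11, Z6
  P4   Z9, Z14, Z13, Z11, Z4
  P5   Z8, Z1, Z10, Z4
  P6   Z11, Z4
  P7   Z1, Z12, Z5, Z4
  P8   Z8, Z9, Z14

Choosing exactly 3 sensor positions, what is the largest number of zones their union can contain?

Choosing P1, P2, P5 covers {Z8, Z1, Z9, Z10, Z12, Z14, Z11, Z6, Z7, Z4} — 10 zones.
No choice of 3 sensor positions does better; here Z13, Z5 are left uncovered.

10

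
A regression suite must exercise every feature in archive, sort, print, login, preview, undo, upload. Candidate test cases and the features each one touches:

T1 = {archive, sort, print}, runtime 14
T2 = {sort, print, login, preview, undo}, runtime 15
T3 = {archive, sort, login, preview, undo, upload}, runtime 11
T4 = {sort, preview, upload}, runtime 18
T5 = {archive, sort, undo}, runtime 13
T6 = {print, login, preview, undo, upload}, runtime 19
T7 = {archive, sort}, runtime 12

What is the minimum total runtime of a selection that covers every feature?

25

T1, T3 cover every feature at runtime 14 + 11 = 25.
Any cover uses at least 2 test cases; among all covering selections none totals below 25.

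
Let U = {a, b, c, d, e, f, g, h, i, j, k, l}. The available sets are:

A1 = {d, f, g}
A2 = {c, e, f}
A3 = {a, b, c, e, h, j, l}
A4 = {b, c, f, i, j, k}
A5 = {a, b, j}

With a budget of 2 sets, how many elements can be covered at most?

10

Choosing A1, A3 covers {a, b, c, d, e, f, g, h, j, l} — 10 elements.
No choice of 2 sets does better; here i, k are left uncovered.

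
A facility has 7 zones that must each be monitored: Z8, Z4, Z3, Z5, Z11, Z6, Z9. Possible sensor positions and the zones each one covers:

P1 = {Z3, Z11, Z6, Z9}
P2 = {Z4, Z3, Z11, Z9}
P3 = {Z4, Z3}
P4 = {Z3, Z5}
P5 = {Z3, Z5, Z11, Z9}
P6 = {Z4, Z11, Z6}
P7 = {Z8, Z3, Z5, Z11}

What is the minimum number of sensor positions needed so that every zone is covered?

P1, P2, P7 together cover {Z8, Z4, Z3, Z5, Z11, Z6, Z9} — every zone.
No 2 of the 7 sensor positions cover everything (all 21 pairs fall short), so 3 is minimum.

3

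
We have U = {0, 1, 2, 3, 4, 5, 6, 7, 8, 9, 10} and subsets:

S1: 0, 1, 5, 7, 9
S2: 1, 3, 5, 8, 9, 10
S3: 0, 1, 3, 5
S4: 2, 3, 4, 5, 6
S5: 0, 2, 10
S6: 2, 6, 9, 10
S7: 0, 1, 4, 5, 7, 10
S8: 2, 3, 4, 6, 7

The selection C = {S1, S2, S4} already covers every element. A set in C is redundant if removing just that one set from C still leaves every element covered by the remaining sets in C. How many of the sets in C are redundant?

Drop S1: 0, 7 uncovered — not redundant.
Drop S2: 8, 10 uncovered — not redundant.
Drop S4: 2, 4, 6 uncovered — not redundant.
None of the sets in C is redundant.

0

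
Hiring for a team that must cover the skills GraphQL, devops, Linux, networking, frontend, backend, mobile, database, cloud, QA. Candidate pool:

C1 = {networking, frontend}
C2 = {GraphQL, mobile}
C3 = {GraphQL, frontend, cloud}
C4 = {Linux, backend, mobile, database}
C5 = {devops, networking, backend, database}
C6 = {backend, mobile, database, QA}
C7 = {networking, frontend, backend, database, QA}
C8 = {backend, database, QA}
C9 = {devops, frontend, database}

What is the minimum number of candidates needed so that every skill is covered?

C3, C4, C5, C6 together cover {GraphQL, devops, Linux, networking, frontend, backend, mobile, database, cloud, QA} — every skill.
No 3 of the 9 candidates cover everything (all 84 triples fall short), so 4 is minimum.

4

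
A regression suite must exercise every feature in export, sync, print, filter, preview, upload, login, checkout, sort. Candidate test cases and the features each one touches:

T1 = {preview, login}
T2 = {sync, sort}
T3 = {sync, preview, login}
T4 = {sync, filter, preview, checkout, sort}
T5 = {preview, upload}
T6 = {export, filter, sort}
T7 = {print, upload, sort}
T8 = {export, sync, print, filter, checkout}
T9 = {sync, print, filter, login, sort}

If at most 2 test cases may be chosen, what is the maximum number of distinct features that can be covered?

7

Choosing T1, T8 covers {export, sync, print, filter, preview, login, checkout} — 7 features.
No choice of 2 test cases does better; here upload, sort are left uncovered.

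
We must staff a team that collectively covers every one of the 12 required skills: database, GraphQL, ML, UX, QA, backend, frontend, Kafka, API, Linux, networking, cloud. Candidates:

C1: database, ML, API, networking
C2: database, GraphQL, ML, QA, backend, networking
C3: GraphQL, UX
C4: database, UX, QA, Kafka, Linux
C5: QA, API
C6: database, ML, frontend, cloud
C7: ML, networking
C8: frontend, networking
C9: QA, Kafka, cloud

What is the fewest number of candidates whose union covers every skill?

4

C1, C2, C4, C6 together cover {database, GraphQL, ML, UX, QA, backend, frontend, Kafka, API, Linux, networking, cloud} — every skill.
No 3 of the 9 candidates cover everything (all 84 triples fall short), so 4 is minimum.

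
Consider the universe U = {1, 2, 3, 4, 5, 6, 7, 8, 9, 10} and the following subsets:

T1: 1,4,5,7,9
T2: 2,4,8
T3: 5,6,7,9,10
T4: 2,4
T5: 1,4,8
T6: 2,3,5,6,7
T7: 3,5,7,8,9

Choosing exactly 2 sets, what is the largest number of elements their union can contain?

Choosing T1, T6 covers {1, 2, 3, 4, 5, 6, 7, 9} — 8 elements.
No choice of 2 sets does better; here 8, 10 are left uncovered.

8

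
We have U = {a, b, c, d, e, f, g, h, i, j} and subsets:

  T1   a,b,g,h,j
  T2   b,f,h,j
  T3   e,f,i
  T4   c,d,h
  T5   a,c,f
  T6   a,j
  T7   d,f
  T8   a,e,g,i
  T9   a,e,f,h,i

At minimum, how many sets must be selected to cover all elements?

3

T1, T3, T4 together cover {a, b, c, d, e, f, g, h, i, j} — every element.
No 2 of the 9 sets cover everything (all 36 pairs fall short), so 3 is minimum.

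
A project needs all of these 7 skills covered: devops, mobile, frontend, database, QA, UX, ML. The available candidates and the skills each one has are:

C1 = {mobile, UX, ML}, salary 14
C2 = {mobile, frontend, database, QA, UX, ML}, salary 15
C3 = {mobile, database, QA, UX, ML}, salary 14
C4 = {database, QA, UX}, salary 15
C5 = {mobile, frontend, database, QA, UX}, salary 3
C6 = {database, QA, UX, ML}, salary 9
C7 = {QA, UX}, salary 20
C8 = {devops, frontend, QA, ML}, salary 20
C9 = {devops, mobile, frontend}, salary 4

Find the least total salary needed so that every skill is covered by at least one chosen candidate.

C6, C9 cover every skill at salary 9 + 4 = 13.
Any cover uses at least 2 candidates; among all covering selections none totals below 13.

13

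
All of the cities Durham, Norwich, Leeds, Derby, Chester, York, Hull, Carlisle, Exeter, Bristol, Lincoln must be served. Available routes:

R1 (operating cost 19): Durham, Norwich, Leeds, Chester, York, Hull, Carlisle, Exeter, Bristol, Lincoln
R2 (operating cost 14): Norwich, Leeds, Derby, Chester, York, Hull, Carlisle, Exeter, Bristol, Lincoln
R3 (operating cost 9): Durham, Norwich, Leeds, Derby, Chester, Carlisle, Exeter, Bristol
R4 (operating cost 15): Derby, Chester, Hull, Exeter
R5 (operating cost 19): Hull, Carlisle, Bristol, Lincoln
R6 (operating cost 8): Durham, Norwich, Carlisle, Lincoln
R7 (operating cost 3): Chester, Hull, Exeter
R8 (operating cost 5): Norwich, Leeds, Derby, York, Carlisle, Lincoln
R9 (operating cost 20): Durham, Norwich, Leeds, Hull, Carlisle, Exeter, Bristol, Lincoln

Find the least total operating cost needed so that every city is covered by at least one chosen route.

17

R3, R7, R8 cover every city at operating cost 9 + 3 + 5 = 17.
Any cover uses at least 2 routes; among all covering selections none totals below 17.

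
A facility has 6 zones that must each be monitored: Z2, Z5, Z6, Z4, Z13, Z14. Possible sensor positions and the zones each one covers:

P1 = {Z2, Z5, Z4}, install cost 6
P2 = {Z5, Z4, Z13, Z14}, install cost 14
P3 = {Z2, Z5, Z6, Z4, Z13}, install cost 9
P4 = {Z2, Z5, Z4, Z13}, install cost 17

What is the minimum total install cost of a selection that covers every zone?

P2, P3 cover every zone at install cost 14 + 9 = 23.
Any cover uses at least 2 sensor positions; among all covering selections none totals below 23.

23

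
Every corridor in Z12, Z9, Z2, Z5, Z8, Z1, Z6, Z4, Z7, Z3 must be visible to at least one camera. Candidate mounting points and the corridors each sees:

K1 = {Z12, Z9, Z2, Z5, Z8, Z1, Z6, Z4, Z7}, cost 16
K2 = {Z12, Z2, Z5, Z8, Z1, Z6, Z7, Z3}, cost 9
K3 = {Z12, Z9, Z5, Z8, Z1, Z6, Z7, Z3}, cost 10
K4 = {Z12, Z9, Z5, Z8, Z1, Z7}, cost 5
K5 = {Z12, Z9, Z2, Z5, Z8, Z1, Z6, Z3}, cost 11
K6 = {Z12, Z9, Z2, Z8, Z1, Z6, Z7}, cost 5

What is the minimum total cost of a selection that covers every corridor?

K1, K2 cover every corridor at cost 16 + 9 = 25.
Any cover uses at least 2 camera mounts; among all covering selections none totals below 25.

25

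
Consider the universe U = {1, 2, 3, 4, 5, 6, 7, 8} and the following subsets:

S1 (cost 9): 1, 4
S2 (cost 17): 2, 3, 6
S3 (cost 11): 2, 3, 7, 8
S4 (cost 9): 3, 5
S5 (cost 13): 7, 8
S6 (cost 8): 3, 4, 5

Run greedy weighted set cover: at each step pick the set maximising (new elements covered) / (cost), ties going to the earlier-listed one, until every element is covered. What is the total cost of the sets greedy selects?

Pick 1: S6 adds 3 new (3, 4, 5) at cost 8 (ratio 3/8).
Pick 2: S3 adds 3 new (2, 7, 8) at cost 11 (ratio 3/11).
Pick 3: S1 adds 1 new (1) at cost 9 (ratio 1/9).
Pick 4: S2 adds 1 new (6) at cost 17 (ratio 1/17).
Greedy total cost: 8 + 11 + 9 + 17 = 45.

45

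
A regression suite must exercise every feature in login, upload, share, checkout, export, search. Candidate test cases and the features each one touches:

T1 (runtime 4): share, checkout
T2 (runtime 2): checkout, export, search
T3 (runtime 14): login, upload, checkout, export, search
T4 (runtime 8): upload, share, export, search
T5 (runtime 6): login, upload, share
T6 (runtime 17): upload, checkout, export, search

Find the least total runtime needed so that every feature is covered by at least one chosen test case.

T2, T5 cover every feature at runtime 2 + 6 = 8.
Any cover uses at least 2 test cases; among all covering selections none totals below 8.

8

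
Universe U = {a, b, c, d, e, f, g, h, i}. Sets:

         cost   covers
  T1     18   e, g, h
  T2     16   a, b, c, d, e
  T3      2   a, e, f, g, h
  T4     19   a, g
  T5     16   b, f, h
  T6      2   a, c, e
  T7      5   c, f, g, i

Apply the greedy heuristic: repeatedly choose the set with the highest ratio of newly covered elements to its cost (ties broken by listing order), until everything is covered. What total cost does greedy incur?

25

Pick 1: T3 adds 5 new (a, e, f, g, h) at cost 2 (ratio 5/2).
Pick 2: T6 adds 1 new (c) at cost 2 (ratio 1/2).
Pick 3: T7 adds 1 new (i) at cost 5 (ratio 1/5).
Pick 4: T2 adds 2 new (b, d) at cost 16 (ratio 2/16).
Greedy total cost: 2 + 2 + 5 + 16 = 25. (The true optimum is 23, so greedy overshoots here.)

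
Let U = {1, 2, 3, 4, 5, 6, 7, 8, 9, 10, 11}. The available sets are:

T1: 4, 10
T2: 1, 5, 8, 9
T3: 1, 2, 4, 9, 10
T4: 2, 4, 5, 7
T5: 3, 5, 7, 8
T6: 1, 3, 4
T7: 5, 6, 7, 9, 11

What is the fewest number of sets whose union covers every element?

T3, T5, T7 together cover {1, 2, 3, 4, 5, 6, 7, 8, 9, 10, 11} — every element.
No 2 of the 7 sets cover everything (all 21 pairs fall short), so 3 is minimum.

3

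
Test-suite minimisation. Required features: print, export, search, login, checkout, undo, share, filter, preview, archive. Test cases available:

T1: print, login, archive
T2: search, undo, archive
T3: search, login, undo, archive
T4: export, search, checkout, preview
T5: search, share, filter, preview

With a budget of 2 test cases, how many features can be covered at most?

7

Choosing T1, T4 covers {print, export, search, login, checkout, preview, archive} — 7 features.
No choice of 2 test cases does better; here undo, share, filter are left uncovered.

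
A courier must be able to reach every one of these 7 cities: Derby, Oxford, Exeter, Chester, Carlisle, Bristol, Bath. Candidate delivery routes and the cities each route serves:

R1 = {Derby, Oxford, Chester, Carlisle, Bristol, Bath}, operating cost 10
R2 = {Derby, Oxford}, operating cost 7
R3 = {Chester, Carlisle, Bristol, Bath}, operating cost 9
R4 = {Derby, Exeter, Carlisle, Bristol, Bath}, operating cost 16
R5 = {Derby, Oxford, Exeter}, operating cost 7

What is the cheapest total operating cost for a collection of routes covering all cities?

R3, R5 cover every city at operating cost 9 + 7 = 16.
Any cover uses at least 2 routes; among all covering selections none totals below 16.
Greedy by coverage-per-operating cost would pick R1, R5 for 17 — worse than the optimum 16.

16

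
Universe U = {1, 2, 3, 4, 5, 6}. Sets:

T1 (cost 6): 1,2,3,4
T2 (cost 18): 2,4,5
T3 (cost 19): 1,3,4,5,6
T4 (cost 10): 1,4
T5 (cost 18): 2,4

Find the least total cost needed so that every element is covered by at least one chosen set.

25

T1, T3 cover every element at cost 6 + 19 = 25.
Any cover uses at least 2 sets; among all covering selections none totals below 25.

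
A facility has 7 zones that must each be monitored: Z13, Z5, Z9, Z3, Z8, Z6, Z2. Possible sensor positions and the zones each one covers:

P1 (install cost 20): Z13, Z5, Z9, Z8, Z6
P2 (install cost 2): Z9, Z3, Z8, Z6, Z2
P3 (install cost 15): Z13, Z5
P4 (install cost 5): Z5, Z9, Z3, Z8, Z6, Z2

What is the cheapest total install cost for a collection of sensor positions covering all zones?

17

P2, P3 cover every zone at install cost 2 + 15 = 17.
Any cover uses at least 2 sensor positions; among all covering selections none totals below 17.
Greedy by coverage-per-install cost would pick P2, P4, P3 for 22 — worse than the optimum 17.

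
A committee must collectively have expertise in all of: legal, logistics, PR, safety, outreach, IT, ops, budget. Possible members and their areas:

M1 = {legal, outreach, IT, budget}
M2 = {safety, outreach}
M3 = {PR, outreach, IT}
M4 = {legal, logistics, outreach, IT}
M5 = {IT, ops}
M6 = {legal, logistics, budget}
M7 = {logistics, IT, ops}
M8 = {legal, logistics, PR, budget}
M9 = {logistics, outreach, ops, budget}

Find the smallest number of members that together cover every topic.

M2, M5, M8 together cover {legal, logistics, PR, safety, outreach, IT, ops, budget} — every topic.
No 2 of the 9 members cover everything (all 36 pairs fall short), so 3 is minimum.

3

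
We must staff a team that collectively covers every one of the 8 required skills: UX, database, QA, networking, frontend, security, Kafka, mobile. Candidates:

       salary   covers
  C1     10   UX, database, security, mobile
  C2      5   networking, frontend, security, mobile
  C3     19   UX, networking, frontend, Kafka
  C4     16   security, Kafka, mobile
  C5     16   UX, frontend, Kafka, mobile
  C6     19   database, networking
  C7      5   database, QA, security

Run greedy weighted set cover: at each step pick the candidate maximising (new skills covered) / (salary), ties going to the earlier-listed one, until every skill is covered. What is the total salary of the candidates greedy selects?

Pick 1: C2 adds 4 new (networking, frontend, security, mobile) at salary 5 (ratio 4/5).
Pick 2: C7 adds 2 new (database, QA) at salary 5 (ratio 2/5).
Pick 3: C5 adds 2 new (UX, Kafka) at salary 16 (ratio 2/16).
Greedy total salary: 5 + 5 + 16 = 26.

26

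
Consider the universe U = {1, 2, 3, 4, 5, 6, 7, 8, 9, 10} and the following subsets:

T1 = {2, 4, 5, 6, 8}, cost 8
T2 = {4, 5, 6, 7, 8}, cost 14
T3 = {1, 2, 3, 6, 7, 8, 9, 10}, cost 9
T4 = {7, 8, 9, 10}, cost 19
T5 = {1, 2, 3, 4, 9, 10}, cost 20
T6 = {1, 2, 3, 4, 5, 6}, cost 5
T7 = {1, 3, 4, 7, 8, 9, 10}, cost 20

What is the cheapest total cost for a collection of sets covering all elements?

14

T3, T6 cover every element at cost 9 + 5 = 14.
Any cover uses at least 2 sets; among all covering selections none totals below 14.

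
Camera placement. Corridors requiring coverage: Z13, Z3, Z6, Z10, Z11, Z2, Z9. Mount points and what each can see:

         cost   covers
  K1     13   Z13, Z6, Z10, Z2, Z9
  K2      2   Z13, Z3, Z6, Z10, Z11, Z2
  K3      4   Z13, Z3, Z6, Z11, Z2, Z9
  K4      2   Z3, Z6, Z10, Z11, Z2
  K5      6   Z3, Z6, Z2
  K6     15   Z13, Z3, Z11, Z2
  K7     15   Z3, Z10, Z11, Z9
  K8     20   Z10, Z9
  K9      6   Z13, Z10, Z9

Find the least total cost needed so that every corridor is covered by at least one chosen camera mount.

K2, K3 cover every corridor at cost 2 + 4 = 6.
Any cover uses at least 2 camera mounts; among all covering selections none totals below 6.

6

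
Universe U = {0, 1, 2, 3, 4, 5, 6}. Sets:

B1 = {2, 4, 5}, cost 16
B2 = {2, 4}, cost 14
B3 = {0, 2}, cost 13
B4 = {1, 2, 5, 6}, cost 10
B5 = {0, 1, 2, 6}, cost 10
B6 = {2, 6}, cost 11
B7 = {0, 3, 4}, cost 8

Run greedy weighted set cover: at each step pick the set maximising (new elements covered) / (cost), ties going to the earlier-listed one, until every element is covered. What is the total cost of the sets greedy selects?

18

Pick 1: B4 adds 4 new (1, 2, 5, 6) at cost 10 (ratio 4/10).
Pick 2: B7 adds 3 new (0, 3, 4) at cost 8 (ratio 3/8).
Greedy total cost: 10 + 8 = 18.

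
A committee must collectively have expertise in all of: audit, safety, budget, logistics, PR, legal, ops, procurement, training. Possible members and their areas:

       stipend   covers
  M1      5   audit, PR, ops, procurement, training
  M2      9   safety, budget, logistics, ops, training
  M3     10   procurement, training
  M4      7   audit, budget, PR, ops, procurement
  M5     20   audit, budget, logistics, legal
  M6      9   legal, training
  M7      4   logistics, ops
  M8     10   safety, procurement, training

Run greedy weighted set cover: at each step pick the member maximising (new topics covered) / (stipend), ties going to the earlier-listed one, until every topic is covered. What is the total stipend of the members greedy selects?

Pick 1: M1 adds 5 new (audit, PR, ops, procurement, training) at stipend 5 (ratio 5/5).
Pick 2: M2 adds 3 new (safety, budget, logistics) at stipend 9 (ratio 3/9).
Pick 3: M6 adds 1 new (legal) at stipend 9 (ratio 1/9).
Greedy total stipend: 5 + 9 + 9 = 23.

23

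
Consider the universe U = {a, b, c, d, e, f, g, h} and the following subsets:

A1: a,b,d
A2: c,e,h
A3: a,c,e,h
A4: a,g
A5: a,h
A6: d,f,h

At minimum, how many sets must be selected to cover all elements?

A1, A2, A4, A6 together cover {a, b, c, d, e, f, g, h} — every element.
No 3 of the 6 sets cover everything (all 20 triples fall short), so 4 is minimum.

4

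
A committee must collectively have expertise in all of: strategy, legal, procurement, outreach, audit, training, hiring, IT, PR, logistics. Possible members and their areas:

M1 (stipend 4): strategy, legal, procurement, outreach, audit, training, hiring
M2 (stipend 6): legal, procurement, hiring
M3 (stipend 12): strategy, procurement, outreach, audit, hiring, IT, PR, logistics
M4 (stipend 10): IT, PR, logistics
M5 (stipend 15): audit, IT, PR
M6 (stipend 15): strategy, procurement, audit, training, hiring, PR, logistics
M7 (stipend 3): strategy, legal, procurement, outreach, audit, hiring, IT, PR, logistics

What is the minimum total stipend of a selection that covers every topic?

7

M1, M7 cover every topic at stipend 4 + 3 = 7.
Any cover uses at least 2 members; among all covering selections none totals below 7.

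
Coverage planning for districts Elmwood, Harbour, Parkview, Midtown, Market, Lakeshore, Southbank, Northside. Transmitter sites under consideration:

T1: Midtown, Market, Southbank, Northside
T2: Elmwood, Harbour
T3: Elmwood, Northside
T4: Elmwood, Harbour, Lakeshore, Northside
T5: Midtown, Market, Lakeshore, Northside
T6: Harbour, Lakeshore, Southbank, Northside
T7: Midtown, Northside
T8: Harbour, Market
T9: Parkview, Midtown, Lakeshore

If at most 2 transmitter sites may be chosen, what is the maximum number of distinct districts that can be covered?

Choosing T1, T4 covers {Elmwood, Harbour, Midtown, Market, Lakeshore, Southbank, Northside} — 7 districts.
No choice of 2 transmitter sites does better; here Parkview is left uncovered.

7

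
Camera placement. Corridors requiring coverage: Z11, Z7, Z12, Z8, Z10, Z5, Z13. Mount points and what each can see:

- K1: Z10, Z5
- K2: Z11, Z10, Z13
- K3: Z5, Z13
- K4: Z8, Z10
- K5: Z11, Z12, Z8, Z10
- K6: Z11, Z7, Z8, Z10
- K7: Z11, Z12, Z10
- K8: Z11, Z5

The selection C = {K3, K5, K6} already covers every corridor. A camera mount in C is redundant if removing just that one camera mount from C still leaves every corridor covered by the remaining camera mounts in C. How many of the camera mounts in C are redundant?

0

Drop K3: Z5, Z13 uncovered — not redundant.
Drop K5: Z12 uncovered — not redundant.
Drop K6: Z7 uncovered — not redundant.
None of the camera mounts in C is redundant.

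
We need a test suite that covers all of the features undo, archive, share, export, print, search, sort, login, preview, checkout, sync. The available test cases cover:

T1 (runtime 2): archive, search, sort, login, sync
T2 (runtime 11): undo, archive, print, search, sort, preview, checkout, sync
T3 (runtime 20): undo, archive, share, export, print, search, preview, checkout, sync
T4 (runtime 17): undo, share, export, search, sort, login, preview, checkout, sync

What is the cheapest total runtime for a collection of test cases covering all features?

T1, T3 cover every feature at runtime 2 + 20 = 22.
Any cover uses at least 2 test cases; among all covering selections none totals below 22.
Greedy by coverage-per-runtime would pick T1, T2, T4 for 30 — worse than the optimum 22.

22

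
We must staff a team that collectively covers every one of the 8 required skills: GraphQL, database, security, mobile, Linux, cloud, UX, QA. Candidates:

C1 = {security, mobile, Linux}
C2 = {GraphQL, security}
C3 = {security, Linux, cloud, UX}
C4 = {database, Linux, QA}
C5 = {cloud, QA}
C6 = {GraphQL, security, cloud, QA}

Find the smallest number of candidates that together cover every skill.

4

C1, C2, C3, C4 together cover {GraphQL, database, security, mobile, Linux, cloud, UX, QA} — every skill.
No 3 of the 6 candidates cover everything (all 20 triples fall short), so 4 is minimum.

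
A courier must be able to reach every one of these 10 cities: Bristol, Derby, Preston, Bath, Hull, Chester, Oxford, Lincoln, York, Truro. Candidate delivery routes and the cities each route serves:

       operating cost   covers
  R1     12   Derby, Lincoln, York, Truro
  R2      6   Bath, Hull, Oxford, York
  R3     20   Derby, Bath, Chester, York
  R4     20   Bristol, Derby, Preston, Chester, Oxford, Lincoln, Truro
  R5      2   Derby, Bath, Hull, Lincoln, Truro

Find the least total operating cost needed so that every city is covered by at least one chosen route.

26

R2, R4 cover every city at operating cost 6 + 20 = 26.
Any cover uses at least 2 routes; among all covering selections none totals below 26.
Greedy by coverage-per-operating cost would pick R5, R2, R4 for 28 — worse than the optimum 26.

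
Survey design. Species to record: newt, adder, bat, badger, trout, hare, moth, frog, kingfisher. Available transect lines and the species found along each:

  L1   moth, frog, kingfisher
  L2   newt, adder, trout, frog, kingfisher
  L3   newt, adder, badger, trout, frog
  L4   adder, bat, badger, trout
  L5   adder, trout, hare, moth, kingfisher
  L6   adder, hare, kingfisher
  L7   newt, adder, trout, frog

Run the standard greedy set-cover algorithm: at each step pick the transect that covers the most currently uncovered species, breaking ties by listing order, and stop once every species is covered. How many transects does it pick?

Pick 1: L2 covers 5 new species (newt, adder, trout, frog, kingfisher).
Pick 2: L4 covers 2 new species (bat, badger).
Pick 3: L5 covers 2 new species (hare, moth).
Greedy uses 3 transects.

3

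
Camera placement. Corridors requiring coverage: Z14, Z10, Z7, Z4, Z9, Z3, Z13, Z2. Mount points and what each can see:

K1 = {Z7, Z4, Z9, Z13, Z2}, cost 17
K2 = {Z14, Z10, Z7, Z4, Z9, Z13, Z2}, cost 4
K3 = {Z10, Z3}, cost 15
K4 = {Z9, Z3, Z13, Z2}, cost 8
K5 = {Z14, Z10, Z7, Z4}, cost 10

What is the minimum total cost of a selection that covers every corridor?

12

K2, K4 cover every corridor at cost 4 + 8 = 12.
Any cover uses at least 2 camera mounts; among all covering selections none totals below 12.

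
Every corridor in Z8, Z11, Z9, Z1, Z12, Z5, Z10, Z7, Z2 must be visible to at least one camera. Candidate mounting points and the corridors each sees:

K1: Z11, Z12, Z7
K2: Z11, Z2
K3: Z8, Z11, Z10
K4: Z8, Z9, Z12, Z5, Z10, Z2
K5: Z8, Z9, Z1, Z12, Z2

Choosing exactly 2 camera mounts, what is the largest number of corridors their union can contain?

8

Choosing K1, K4 covers {Z8, Z11, Z9, Z12, Z5, Z10, Z7, Z2} — 8 corridors.
No choice of 2 camera mounts does better; here Z1 is left uncovered.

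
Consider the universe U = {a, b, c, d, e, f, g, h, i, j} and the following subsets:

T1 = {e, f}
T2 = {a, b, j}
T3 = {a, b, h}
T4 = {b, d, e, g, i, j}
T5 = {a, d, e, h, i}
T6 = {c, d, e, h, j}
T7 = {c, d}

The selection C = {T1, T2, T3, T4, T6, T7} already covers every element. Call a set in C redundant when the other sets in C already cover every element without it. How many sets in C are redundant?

Drop T1: f uncovered — not redundant.
Drop T2: the rest still cover every element — redundant.
Drop T3: the rest still cover every element — redundant.
Drop T4: g, i uncovered — not redundant.
Drop T6: the rest still cover every element — redundant.
Drop T7: the rest still cover every element — redundant.
4 redundant: T2, T3, T6, T7.

4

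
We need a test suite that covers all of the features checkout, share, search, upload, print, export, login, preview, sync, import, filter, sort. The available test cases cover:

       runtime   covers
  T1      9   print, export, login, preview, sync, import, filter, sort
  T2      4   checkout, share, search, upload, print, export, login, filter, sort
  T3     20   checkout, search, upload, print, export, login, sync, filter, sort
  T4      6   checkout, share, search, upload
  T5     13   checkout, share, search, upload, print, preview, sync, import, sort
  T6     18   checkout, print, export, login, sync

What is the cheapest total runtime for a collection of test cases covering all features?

13

T1, T2 cover every feature at runtime 9 + 4 = 13.
Any cover uses at least 2 test cases; among all covering selections none totals below 13.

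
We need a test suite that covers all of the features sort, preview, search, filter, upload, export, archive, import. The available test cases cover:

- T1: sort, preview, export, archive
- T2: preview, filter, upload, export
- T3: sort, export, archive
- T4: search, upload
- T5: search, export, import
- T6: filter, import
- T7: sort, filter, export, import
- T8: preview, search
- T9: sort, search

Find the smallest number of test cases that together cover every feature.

3

T1, T2, T5 together cover {sort, preview, search, filter, upload, export, archive, import} — every feature.
No 2 of the 9 test cases cover everything (all 36 pairs fall short), so 3 is minimum.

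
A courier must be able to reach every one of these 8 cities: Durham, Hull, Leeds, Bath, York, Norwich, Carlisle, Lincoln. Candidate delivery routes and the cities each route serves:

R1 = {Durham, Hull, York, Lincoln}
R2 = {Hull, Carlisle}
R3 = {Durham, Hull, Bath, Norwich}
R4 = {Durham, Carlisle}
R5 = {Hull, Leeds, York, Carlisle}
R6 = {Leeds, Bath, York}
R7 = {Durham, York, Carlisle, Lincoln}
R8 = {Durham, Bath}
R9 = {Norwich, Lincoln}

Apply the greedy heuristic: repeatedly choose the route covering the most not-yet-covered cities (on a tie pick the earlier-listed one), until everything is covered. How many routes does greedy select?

Pick 1: R1 covers 4 new cities (Durham, Hull, York, Lincoln).
Pick 2: R3 covers 2 new cities (Bath, Norwich).
Pick 3: R5 covers 2 new cities (Leeds, Carlisle).
Greedy uses 3 routes.

3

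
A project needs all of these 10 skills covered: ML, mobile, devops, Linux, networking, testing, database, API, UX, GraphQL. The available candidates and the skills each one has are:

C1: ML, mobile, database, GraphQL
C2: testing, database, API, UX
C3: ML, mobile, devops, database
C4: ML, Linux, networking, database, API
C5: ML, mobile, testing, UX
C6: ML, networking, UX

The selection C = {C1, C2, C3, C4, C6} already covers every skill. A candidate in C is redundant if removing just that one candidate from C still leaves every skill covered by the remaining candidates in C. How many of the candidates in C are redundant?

Drop C1: GraphQL uncovered — not redundant.
Drop C2: testing uncovered — not redundant.
Drop C3: devops uncovered — not redundant.
Drop C4: Linux uncovered — not redundant.
Drop C6: the rest still cover every skill — redundant.
1 redundant: C6.

1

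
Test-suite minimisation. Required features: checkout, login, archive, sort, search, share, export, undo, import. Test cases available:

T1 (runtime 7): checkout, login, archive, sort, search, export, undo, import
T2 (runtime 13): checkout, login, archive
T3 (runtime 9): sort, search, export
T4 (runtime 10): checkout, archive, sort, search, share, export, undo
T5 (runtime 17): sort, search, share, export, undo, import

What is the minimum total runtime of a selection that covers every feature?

T1, T4 cover every feature at runtime 7 + 10 = 17.
Any cover uses at least 2 test cases; among all covering selections none totals below 17.

17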